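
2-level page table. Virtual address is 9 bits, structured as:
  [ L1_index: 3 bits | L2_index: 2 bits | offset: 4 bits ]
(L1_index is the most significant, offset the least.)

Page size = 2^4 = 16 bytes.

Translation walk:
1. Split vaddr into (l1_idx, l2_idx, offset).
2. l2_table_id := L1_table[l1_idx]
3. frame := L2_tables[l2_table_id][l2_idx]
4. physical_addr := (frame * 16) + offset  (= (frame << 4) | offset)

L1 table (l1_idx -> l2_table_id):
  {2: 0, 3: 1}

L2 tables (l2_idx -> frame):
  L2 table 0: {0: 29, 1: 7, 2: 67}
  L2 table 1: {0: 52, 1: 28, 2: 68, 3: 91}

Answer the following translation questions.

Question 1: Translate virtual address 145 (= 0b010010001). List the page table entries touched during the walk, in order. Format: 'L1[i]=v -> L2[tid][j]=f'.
vaddr = 145 = 0b010010001
Split: l1_idx=2, l2_idx=1, offset=1

Answer: L1[2]=0 -> L2[0][1]=7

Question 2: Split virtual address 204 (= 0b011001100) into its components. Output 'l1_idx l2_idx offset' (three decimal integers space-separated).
vaddr = 204 = 0b011001100
  top 3 bits -> l1_idx = 3
  next 2 bits -> l2_idx = 0
  bottom 4 bits -> offset = 12

Answer: 3 0 12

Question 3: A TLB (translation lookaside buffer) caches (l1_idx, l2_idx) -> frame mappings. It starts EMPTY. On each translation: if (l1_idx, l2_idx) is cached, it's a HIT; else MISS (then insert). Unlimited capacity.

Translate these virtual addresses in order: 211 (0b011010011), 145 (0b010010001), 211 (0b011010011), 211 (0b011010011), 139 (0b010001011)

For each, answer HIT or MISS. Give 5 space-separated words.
vaddr=211: (3,1) not in TLB -> MISS, insert
vaddr=145: (2,1) not in TLB -> MISS, insert
vaddr=211: (3,1) in TLB -> HIT
vaddr=211: (3,1) in TLB -> HIT
vaddr=139: (2,0) not in TLB -> MISS, insert

Answer: MISS MISS HIT HIT MISS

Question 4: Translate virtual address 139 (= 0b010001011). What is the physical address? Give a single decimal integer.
Answer: 475

Derivation:
vaddr = 139 = 0b010001011
Split: l1_idx=2, l2_idx=0, offset=11
L1[2] = 0
L2[0][0] = 29
paddr = 29 * 16 + 11 = 475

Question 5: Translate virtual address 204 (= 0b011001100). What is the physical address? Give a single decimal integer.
Answer: 844

Derivation:
vaddr = 204 = 0b011001100
Split: l1_idx=3, l2_idx=0, offset=12
L1[3] = 1
L2[1][0] = 52
paddr = 52 * 16 + 12 = 844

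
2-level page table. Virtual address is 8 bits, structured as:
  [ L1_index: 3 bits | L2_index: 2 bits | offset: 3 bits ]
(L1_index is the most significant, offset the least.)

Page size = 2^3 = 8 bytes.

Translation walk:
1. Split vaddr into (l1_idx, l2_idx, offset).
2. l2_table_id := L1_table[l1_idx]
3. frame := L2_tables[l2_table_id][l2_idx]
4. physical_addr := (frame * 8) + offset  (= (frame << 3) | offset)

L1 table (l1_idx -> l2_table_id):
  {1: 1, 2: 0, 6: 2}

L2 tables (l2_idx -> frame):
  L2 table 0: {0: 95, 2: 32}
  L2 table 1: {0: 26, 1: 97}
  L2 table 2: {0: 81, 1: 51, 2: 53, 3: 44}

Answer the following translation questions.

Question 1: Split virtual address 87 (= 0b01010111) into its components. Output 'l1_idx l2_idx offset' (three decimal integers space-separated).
vaddr = 87 = 0b01010111
  top 3 bits -> l1_idx = 2
  next 2 bits -> l2_idx = 2
  bottom 3 bits -> offset = 7

Answer: 2 2 7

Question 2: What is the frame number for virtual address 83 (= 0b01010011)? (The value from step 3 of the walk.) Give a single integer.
Answer: 32

Derivation:
vaddr = 83: l1_idx=2, l2_idx=2
L1[2] = 0; L2[0][2] = 32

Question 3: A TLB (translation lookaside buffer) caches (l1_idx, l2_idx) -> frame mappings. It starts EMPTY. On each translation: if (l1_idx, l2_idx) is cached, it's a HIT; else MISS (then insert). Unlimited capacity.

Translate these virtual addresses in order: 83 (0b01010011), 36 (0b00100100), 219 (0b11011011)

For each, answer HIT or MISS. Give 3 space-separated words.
vaddr=83: (2,2) not in TLB -> MISS, insert
vaddr=36: (1,0) not in TLB -> MISS, insert
vaddr=219: (6,3) not in TLB -> MISS, insert

Answer: MISS MISS MISS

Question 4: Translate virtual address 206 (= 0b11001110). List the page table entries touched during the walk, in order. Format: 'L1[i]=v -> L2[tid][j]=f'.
Answer: L1[6]=2 -> L2[2][1]=51

Derivation:
vaddr = 206 = 0b11001110
Split: l1_idx=6, l2_idx=1, offset=6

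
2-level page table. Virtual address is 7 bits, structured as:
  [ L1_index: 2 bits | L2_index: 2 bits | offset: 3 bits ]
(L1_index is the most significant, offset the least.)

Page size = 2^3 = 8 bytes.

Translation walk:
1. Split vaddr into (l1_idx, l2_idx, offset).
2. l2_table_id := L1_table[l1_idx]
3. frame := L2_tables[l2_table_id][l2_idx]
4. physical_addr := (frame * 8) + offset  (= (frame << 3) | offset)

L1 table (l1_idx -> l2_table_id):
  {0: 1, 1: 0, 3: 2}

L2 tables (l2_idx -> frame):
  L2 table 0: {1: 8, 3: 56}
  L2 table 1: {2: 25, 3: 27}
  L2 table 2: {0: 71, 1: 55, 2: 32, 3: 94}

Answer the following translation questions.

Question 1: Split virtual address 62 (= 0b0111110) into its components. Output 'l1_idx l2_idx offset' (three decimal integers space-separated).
Answer: 1 3 6

Derivation:
vaddr = 62 = 0b0111110
  top 2 bits -> l1_idx = 1
  next 2 bits -> l2_idx = 3
  bottom 3 bits -> offset = 6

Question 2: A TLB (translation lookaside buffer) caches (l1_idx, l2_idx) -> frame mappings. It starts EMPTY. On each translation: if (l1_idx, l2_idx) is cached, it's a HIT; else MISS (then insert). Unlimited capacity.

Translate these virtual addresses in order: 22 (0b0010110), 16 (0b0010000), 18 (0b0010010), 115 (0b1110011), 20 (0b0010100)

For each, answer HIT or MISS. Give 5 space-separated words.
vaddr=22: (0,2) not in TLB -> MISS, insert
vaddr=16: (0,2) in TLB -> HIT
vaddr=18: (0,2) in TLB -> HIT
vaddr=115: (3,2) not in TLB -> MISS, insert
vaddr=20: (0,2) in TLB -> HIT

Answer: MISS HIT HIT MISS HIT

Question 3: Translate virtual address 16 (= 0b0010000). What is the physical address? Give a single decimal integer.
Answer: 200

Derivation:
vaddr = 16 = 0b0010000
Split: l1_idx=0, l2_idx=2, offset=0
L1[0] = 1
L2[1][2] = 25
paddr = 25 * 8 + 0 = 200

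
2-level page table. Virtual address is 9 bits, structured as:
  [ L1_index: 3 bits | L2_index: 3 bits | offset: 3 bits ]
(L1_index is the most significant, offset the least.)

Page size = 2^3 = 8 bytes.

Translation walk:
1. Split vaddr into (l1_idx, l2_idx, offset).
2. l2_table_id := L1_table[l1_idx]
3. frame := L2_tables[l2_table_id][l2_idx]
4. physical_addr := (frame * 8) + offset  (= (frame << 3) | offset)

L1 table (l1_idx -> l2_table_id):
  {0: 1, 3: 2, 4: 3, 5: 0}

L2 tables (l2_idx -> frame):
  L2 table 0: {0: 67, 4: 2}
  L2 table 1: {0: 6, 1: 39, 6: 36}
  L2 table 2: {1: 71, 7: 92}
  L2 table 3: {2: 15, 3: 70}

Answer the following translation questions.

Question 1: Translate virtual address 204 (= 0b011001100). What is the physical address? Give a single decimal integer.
vaddr = 204 = 0b011001100
Split: l1_idx=3, l2_idx=1, offset=4
L1[3] = 2
L2[2][1] = 71
paddr = 71 * 8 + 4 = 572

Answer: 572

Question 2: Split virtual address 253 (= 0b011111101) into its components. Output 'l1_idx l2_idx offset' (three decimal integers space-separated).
vaddr = 253 = 0b011111101
  top 3 bits -> l1_idx = 3
  next 3 bits -> l2_idx = 7
  bottom 3 bits -> offset = 5

Answer: 3 7 5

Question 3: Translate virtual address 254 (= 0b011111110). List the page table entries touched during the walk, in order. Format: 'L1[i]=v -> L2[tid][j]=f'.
Answer: L1[3]=2 -> L2[2][7]=92

Derivation:
vaddr = 254 = 0b011111110
Split: l1_idx=3, l2_idx=7, offset=6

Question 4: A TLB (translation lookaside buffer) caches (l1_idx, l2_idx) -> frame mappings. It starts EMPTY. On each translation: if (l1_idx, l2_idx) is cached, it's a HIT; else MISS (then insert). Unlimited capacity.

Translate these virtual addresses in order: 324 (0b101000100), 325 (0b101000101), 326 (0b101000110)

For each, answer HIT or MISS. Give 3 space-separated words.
vaddr=324: (5,0) not in TLB -> MISS, insert
vaddr=325: (5,0) in TLB -> HIT
vaddr=326: (5,0) in TLB -> HIT

Answer: MISS HIT HIT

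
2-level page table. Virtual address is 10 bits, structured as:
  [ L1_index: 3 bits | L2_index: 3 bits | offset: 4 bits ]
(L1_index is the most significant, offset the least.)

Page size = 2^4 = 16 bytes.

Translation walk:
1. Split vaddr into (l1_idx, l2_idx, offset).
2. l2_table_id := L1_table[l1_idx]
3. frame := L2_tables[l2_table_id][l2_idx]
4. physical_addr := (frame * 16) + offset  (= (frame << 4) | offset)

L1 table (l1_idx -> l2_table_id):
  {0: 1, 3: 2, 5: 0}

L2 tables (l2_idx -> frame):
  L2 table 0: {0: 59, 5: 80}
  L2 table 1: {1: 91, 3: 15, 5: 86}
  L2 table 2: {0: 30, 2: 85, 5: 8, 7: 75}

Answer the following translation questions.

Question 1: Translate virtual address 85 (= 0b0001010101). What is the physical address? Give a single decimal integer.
vaddr = 85 = 0b0001010101
Split: l1_idx=0, l2_idx=5, offset=5
L1[0] = 1
L2[1][5] = 86
paddr = 86 * 16 + 5 = 1381

Answer: 1381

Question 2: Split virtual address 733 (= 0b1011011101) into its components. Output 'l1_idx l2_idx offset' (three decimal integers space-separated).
Answer: 5 5 13

Derivation:
vaddr = 733 = 0b1011011101
  top 3 bits -> l1_idx = 5
  next 3 bits -> l2_idx = 5
  bottom 4 bits -> offset = 13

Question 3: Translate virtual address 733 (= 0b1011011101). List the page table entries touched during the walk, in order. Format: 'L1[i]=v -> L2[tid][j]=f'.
vaddr = 733 = 0b1011011101
Split: l1_idx=5, l2_idx=5, offset=13

Answer: L1[5]=0 -> L2[0][5]=80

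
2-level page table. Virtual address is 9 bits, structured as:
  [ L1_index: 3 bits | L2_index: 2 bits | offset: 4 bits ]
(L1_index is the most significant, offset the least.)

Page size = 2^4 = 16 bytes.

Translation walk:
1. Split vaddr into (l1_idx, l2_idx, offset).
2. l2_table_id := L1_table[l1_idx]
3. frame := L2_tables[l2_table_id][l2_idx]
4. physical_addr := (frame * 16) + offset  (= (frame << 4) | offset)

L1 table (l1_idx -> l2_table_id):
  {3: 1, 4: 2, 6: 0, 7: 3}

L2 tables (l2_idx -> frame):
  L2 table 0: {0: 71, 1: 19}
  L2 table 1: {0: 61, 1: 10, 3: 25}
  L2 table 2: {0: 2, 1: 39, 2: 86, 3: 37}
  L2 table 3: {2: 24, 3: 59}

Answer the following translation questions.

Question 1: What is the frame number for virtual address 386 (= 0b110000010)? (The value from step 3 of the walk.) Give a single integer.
vaddr = 386: l1_idx=6, l2_idx=0
L1[6] = 0; L2[0][0] = 71

Answer: 71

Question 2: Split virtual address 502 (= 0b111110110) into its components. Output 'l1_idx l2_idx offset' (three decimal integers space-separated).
vaddr = 502 = 0b111110110
  top 3 bits -> l1_idx = 7
  next 2 bits -> l2_idx = 3
  bottom 4 bits -> offset = 6

Answer: 7 3 6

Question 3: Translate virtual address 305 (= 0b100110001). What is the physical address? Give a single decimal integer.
vaddr = 305 = 0b100110001
Split: l1_idx=4, l2_idx=3, offset=1
L1[4] = 2
L2[2][3] = 37
paddr = 37 * 16 + 1 = 593

Answer: 593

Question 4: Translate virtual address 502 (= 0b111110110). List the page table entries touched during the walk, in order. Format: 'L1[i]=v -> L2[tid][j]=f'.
Answer: L1[7]=3 -> L2[3][3]=59

Derivation:
vaddr = 502 = 0b111110110
Split: l1_idx=7, l2_idx=3, offset=6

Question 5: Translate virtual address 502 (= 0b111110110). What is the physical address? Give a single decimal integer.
vaddr = 502 = 0b111110110
Split: l1_idx=7, l2_idx=3, offset=6
L1[7] = 3
L2[3][3] = 59
paddr = 59 * 16 + 6 = 950

Answer: 950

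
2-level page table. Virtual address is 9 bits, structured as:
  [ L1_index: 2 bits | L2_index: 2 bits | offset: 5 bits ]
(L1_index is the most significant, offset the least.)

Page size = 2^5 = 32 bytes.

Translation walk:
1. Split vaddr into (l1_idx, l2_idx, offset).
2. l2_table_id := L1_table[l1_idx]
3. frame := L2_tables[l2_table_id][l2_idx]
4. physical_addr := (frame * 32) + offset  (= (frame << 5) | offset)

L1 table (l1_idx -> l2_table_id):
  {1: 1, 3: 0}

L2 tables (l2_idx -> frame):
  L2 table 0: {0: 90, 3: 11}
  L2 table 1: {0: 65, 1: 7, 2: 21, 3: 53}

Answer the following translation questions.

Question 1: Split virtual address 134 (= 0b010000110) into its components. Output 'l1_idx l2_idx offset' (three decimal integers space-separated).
Answer: 1 0 6

Derivation:
vaddr = 134 = 0b010000110
  top 2 bits -> l1_idx = 1
  next 2 bits -> l2_idx = 0
  bottom 5 bits -> offset = 6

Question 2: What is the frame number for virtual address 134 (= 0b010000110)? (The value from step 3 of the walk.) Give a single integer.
vaddr = 134: l1_idx=1, l2_idx=0
L1[1] = 1; L2[1][0] = 65

Answer: 65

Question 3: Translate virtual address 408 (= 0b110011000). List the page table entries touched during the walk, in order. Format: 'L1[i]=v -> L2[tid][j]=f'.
Answer: L1[3]=0 -> L2[0][0]=90

Derivation:
vaddr = 408 = 0b110011000
Split: l1_idx=3, l2_idx=0, offset=24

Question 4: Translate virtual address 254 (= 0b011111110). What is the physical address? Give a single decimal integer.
vaddr = 254 = 0b011111110
Split: l1_idx=1, l2_idx=3, offset=30
L1[1] = 1
L2[1][3] = 53
paddr = 53 * 32 + 30 = 1726

Answer: 1726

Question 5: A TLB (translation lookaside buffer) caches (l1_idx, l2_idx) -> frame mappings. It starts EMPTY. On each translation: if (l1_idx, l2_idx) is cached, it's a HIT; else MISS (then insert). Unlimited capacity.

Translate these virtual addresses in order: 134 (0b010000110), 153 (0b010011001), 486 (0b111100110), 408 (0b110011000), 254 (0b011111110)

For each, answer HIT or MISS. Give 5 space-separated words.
vaddr=134: (1,0) not in TLB -> MISS, insert
vaddr=153: (1,0) in TLB -> HIT
vaddr=486: (3,3) not in TLB -> MISS, insert
vaddr=408: (3,0) not in TLB -> MISS, insert
vaddr=254: (1,3) not in TLB -> MISS, insert

Answer: MISS HIT MISS MISS MISS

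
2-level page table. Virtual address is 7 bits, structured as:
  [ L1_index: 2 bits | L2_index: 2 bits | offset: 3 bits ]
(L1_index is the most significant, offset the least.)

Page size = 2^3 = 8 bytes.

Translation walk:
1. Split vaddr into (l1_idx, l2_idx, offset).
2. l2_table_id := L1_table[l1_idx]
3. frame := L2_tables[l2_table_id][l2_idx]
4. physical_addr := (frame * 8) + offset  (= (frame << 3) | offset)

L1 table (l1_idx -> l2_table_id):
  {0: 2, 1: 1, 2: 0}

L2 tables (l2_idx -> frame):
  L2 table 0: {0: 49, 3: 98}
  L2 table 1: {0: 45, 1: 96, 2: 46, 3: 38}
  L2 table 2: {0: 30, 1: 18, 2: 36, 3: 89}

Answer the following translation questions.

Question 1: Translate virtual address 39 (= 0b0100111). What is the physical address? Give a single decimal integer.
vaddr = 39 = 0b0100111
Split: l1_idx=1, l2_idx=0, offset=7
L1[1] = 1
L2[1][0] = 45
paddr = 45 * 8 + 7 = 367

Answer: 367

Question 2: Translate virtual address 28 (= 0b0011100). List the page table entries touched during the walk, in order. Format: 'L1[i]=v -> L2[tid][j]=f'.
Answer: L1[0]=2 -> L2[2][3]=89

Derivation:
vaddr = 28 = 0b0011100
Split: l1_idx=0, l2_idx=3, offset=4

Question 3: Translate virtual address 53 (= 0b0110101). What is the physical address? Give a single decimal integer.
vaddr = 53 = 0b0110101
Split: l1_idx=1, l2_idx=2, offset=5
L1[1] = 1
L2[1][2] = 46
paddr = 46 * 8 + 5 = 373

Answer: 373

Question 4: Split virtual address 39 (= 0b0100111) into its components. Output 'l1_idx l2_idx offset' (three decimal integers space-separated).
vaddr = 39 = 0b0100111
  top 2 bits -> l1_idx = 1
  next 2 bits -> l2_idx = 0
  bottom 3 bits -> offset = 7

Answer: 1 0 7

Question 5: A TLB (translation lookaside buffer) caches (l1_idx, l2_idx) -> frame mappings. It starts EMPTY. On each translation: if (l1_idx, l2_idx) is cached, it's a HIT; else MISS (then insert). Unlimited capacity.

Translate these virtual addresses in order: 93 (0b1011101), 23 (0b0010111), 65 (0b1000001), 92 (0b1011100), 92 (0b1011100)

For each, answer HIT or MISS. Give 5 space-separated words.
vaddr=93: (2,3) not in TLB -> MISS, insert
vaddr=23: (0,2) not in TLB -> MISS, insert
vaddr=65: (2,0) not in TLB -> MISS, insert
vaddr=92: (2,3) in TLB -> HIT
vaddr=92: (2,3) in TLB -> HIT

Answer: MISS MISS MISS HIT HIT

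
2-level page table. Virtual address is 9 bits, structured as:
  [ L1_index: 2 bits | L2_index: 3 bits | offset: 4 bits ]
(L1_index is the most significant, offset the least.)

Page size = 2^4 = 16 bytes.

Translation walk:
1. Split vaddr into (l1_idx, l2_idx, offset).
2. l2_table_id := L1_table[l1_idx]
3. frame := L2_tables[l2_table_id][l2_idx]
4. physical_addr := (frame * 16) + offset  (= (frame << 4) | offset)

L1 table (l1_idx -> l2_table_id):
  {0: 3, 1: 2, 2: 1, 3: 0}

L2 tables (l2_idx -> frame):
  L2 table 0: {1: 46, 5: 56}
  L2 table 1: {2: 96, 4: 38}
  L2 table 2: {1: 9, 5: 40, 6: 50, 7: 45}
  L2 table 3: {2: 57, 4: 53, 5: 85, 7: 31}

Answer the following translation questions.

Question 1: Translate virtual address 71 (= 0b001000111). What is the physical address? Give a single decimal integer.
vaddr = 71 = 0b001000111
Split: l1_idx=0, l2_idx=4, offset=7
L1[0] = 3
L2[3][4] = 53
paddr = 53 * 16 + 7 = 855

Answer: 855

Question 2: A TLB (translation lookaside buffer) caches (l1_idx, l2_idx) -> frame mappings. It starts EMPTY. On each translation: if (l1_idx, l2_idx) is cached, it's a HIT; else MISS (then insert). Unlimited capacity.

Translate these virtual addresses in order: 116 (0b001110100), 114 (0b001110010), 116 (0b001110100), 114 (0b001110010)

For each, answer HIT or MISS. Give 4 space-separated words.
vaddr=116: (0,7) not in TLB -> MISS, insert
vaddr=114: (0,7) in TLB -> HIT
vaddr=116: (0,7) in TLB -> HIT
vaddr=114: (0,7) in TLB -> HIT

Answer: MISS HIT HIT HIT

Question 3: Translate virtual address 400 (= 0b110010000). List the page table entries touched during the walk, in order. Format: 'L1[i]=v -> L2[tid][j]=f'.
Answer: L1[3]=0 -> L2[0][1]=46

Derivation:
vaddr = 400 = 0b110010000
Split: l1_idx=3, l2_idx=1, offset=0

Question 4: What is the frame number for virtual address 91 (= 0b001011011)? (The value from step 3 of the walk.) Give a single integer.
vaddr = 91: l1_idx=0, l2_idx=5
L1[0] = 3; L2[3][5] = 85

Answer: 85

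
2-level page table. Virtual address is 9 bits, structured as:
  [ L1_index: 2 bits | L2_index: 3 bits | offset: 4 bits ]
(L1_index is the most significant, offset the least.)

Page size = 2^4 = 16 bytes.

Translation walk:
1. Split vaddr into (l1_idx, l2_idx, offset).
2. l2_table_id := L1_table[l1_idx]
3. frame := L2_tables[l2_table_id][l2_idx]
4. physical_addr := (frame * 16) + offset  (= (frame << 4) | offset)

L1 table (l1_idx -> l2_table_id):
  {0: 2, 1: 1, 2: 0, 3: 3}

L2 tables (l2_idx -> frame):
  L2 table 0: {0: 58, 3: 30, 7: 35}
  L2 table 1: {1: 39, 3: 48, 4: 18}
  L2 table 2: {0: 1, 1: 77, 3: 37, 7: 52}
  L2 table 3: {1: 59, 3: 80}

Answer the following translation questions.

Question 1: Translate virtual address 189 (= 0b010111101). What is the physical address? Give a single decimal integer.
vaddr = 189 = 0b010111101
Split: l1_idx=1, l2_idx=3, offset=13
L1[1] = 1
L2[1][3] = 48
paddr = 48 * 16 + 13 = 781

Answer: 781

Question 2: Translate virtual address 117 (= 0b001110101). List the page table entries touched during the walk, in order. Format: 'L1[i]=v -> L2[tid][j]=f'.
Answer: L1[0]=2 -> L2[2][7]=52

Derivation:
vaddr = 117 = 0b001110101
Split: l1_idx=0, l2_idx=7, offset=5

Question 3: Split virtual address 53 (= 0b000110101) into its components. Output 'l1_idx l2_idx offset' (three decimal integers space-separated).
vaddr = 53 = 0b000110101
  top 2 bits -> l1_idx = 0
  next 3 bits -> l2_idx = 3
  bottom 4 bits -> offset = 5

Answer: 0 3 5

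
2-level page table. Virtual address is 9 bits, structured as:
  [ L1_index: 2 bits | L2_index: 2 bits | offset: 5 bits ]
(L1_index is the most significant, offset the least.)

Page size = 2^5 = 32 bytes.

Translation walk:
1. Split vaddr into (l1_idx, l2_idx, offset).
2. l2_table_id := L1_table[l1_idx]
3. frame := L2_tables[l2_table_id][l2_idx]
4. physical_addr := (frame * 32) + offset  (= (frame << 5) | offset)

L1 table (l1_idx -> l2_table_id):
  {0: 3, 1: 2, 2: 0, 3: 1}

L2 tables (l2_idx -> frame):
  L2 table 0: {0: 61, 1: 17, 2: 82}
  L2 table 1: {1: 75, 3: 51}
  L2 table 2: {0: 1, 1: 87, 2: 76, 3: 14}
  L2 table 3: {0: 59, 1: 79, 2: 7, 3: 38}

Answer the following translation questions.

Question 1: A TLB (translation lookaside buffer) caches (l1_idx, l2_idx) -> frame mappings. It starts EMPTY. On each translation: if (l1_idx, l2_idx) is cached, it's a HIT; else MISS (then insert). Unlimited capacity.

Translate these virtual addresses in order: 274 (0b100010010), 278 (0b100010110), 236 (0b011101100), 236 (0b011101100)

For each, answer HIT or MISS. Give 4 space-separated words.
Answer: MISS HIT MISS HIT

Derivation:
vaddr=274: (2,0) not in TLB -> MISS, insert
vaddr=278: (2,0) in TLB -> HIT
vaddr=236: (1,3) not in TLB -> MISS, insert
vaddr=236: (1,3) in TLB -> HIT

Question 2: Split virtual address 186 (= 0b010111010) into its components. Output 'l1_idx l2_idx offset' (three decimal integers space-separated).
Answer: 1 1 26

Derivation:
vaddr = 186 = 0b010111010
  top 2 bits -> l1_idx = 1
  next 2 bits -> l2_idx = 1
  bottom 5 bits -> offset = 26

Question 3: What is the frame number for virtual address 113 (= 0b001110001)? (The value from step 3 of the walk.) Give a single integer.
vaddr = 113: l1_idx=0, l2_idx=3
L1[0] = 3; L2[3][3] = 38

Answer: 38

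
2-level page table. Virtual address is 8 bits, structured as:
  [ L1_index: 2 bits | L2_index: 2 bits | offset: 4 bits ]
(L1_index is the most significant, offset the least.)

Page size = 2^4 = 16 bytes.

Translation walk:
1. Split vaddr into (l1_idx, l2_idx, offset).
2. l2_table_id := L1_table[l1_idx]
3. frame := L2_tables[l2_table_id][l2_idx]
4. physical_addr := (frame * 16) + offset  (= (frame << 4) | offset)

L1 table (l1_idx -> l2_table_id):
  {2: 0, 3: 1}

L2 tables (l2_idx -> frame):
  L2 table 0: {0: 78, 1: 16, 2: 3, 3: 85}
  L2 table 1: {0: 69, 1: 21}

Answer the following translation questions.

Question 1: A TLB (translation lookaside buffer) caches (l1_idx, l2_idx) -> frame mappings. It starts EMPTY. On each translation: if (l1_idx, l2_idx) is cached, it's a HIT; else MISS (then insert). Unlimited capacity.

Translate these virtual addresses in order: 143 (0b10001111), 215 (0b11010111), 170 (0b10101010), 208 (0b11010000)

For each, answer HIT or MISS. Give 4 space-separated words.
vaddr=143: (2,0) not in TLB -> MISS, insert
vaddr=215: (3,1) not in TLB -> MISS, insert
vaddr=170: (2,2) not in TLB -> MISS, insert
vaddr=208: (3,1) in TLB -> HIT

Answer: MISS MISS MISS HIT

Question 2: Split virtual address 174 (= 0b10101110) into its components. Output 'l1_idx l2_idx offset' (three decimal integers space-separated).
Answer: 2 2 14

Derivation:
vaddr = 174 = 0b10101110
  top 2 bits -> l1_idx = 2
  next 2 bits -> l2_idx = 2
  bottom 4 bits -> offset = 14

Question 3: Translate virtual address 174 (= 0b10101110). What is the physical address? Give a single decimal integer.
vaddr = 174 = 0b10101110
Split: l1_idx=2, l2_idx=2, offset=14
L1[2] = 0
L2[0][2] = 3
paddr = 3 * 16 + 14 = 62

Answer: 62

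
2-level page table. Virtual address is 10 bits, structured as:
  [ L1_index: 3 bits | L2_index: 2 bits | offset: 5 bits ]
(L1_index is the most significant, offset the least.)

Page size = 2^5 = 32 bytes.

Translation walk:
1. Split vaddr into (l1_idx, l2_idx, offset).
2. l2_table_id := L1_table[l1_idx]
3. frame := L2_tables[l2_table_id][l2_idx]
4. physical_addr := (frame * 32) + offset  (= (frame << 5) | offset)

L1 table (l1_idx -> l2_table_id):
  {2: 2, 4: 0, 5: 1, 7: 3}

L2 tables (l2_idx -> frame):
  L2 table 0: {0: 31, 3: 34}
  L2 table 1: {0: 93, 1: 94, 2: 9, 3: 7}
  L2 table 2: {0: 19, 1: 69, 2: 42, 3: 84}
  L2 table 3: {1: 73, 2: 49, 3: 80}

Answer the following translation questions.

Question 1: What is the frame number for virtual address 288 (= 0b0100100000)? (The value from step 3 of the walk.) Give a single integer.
vaddr = 288: l1_idx=2, l2_idx=1
L1[2] = 2; L2[2][1] = 69

Answer: 69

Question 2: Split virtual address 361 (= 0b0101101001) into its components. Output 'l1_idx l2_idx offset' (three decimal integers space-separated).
Answer: 2 3 9

Derivation:
vaddr = 361 = 0b0101101001
  top 3 bits -> l1_idx = 2
  next 2 bits -> l2_idx = 3
  bottom 5 bits -> offset = 9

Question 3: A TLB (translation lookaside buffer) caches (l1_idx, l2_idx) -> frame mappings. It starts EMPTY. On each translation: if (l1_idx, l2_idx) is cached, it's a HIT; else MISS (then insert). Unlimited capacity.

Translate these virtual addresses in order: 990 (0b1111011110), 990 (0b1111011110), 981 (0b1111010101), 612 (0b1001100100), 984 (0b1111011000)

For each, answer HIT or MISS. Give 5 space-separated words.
vaddr=990: (7,2) not in TLB -> MISS, insert
vaddr=990: (7,2) in TLB -> HIT
vaddr=981: (7,2) in TLB -> HIT
vaddr=612: (4,3) not in TLB -> MISS, insert
vaddr=984: (7,2) in TLB -> HIT

Answer: MISS HIT HIT MISS HIT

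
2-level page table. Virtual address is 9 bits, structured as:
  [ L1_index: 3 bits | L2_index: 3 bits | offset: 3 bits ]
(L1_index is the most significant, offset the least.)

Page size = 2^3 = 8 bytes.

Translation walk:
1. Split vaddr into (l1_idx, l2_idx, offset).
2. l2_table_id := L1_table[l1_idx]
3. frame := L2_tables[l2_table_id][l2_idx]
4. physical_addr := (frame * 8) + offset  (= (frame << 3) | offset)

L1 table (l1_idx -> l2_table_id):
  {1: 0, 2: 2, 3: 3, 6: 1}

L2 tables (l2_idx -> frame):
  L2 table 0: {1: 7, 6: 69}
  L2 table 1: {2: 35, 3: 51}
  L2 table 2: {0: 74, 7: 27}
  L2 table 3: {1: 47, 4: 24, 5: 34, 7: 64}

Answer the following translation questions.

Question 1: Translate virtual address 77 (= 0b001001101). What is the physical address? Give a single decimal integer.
vaddr = 77 = 0b001001101
Split: l1_idx=1, l2_idx=1, offset=5
L1[1] = 0
L2[0][1] = 7
paddr = 7 * 8 + 5 = 61

Answer: 61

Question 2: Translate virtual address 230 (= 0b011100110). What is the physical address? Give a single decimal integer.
Answer: 198

Derivation:
vaddr = 230 = 0b011100110
Split: l1_idx=3, l2_idx=4, offset=6
L1[3] = 3
L2[3][4] = 24
paddr = 24 * 8 + 6 = 198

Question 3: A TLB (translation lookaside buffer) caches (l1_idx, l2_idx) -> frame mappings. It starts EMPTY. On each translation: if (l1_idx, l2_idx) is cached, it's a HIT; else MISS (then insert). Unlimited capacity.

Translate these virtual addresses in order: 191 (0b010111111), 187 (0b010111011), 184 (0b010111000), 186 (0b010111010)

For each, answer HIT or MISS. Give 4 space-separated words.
Answer: MISS HIT HIT HIT

Derivation:
vaddr=191: (2,7) not in TLB -> MISS, insert
vaddr=187: (2,7) in TLB -> HIT
vaddr=184: (2,7) in TLB -> HIT
vaddr=186: (2,7) in TLB -> HIT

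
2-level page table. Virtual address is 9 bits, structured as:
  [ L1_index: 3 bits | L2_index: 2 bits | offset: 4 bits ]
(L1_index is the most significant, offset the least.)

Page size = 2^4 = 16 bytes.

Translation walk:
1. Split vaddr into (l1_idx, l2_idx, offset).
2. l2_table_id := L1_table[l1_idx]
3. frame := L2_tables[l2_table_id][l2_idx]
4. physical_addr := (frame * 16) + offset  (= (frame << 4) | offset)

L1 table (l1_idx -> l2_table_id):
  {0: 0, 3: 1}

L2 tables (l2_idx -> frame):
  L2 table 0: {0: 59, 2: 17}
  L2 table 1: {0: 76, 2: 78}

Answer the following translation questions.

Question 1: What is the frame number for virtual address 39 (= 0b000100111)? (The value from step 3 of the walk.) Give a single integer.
vaddr = 39: l1_idx=0, l2_idx=2
L1[0] = 0; L2[0][2] = 17

Answer: 17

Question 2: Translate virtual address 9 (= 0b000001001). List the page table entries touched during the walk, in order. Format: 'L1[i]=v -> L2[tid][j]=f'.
Answer: L1[0]=0 -> L2[0][0]=59

Derivation:
vaddr = 9 = 0b000001001
Split: l1_idx=0, l2_idx=0, offset=9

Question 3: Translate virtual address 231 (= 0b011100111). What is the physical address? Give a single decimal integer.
Answer: 1255

Derivation:
vaddr = 231 = 0b011100111
Split: l1_idx=3, l2_idx=2, offset=7
L1[3] = 1
L2[1][2] = 78
paddr = 78 * 16 + 7 = 1255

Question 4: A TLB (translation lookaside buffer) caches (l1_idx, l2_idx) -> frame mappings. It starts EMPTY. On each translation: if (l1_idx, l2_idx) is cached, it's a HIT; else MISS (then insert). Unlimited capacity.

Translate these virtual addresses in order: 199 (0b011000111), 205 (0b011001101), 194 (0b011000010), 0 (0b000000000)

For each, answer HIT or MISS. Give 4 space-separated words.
vaddr=199: (3,0) not in TLB -> MISS, insert
vaddr=205: (3,0) in TLB -> HIT
vaddr=194: (3,0) in TLB -> HIT
vaddr=0: (0,0) not in TLB -> MISS, insert

Answer: MISS HIT HIT MISS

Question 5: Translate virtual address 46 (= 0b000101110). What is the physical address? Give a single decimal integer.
vaddr = 46 = 0b000101110
Split: l1_idx=0, l2_idx=2, offset=14
L1[0] = 0
L2[0][2] = 17
paddr = 17 * 16 + 14 = 286

Answer: 286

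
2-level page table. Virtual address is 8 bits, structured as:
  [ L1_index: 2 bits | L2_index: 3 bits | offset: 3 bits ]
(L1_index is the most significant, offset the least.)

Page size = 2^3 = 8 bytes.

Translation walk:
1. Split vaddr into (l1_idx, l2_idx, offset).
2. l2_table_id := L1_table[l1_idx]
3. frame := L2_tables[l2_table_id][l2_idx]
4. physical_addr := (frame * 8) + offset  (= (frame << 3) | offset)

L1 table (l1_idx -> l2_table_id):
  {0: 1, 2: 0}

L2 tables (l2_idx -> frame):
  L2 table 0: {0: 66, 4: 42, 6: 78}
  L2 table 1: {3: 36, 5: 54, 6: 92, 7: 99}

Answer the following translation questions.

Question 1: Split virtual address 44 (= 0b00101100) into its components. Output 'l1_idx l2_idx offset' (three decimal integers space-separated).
vaddr = 44 = 0b00101100
  top 2 bits -> l1_idx = 0
  next 3 bits -> l2_idx = 5
  bottom 3 bits -> offset = 4

Answer: 0 5 4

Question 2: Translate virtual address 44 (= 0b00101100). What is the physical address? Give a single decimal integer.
vaddr = 44 = 0b00101100
Split: l1_idx=0, l2_idx=5, offset=4
L1[0] = 1
L2[1][5] = 54
paddr = 54 * 8 + 4 = 436

Answer: 436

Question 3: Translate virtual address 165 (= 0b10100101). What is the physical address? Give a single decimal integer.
vaddr = 165 = 0b10100101
Split: l1_idx=2, l2_idx=4, offset=5
L1[2] = 0
L2[0][4] = 42
paddr = 42 * 8 + 5 = 341

Answer: 341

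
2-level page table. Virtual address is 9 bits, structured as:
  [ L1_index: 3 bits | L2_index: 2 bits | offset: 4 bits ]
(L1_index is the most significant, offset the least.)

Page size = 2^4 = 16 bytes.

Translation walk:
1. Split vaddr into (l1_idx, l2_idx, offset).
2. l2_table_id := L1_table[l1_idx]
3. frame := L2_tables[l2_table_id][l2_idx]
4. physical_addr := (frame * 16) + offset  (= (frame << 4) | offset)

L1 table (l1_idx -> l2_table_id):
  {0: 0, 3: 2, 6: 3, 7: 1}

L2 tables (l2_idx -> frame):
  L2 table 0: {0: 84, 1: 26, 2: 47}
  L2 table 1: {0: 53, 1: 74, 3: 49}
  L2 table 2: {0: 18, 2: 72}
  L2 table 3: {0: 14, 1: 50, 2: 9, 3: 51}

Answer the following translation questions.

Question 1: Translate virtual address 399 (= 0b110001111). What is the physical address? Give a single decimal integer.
Answer: 239

Derivation:
vaddr = 399 = 0b110001111
Split: l1_idx=6, l2_idx=0, offset=15
L1[6] = 3
L2[3][0] = 14
paddr = 14 * 16 + 15 = 239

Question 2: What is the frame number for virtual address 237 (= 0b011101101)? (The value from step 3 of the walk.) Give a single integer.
vaddr = 237: l1_idx=3, l2_idx=2
L1[3] = 2; L2[2][2] = 72

Answer: 72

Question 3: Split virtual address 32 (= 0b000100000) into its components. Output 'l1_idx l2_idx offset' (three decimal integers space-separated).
vaddr = 32 = 0b000100000
  top 3 bits -> l1_idx = 0
  next 2 bits -> l2_idx = 2
  bottom 4 bits -> offset = 0

Answer: 0 2 0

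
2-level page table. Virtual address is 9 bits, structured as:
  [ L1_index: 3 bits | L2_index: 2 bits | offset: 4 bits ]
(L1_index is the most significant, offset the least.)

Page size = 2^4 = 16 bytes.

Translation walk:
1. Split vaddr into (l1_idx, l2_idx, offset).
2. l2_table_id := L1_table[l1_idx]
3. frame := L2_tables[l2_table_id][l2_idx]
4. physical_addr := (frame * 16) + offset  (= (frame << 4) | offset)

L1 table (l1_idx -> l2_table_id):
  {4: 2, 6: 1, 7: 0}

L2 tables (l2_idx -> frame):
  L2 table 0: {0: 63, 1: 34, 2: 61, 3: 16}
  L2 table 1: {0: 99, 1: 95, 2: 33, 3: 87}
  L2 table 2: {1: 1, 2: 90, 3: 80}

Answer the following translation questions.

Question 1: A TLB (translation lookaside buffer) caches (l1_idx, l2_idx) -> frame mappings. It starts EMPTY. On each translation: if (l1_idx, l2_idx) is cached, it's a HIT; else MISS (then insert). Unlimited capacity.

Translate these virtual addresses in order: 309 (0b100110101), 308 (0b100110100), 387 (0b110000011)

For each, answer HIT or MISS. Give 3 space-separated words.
Answer: MISS HIT MISS

Derivation:
vaddr=309: (4,3) not in TLB -> MISS, insert
vaddr=308: (4,3) in TLB -> HIT
vaddr=387: (6,0) not in TLB -> MISS, insert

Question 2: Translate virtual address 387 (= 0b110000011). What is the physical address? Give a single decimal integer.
vaddr = 387 = 0b110000011
Split: l1_idx=6, l2_idx=0, offset=3
L1[6] = 1
L2[1][0] = 99
paddr = 99 * 16 + 3 = 1587

Answer: 1587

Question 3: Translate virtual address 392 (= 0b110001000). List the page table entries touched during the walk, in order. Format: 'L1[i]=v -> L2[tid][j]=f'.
Answer: L1[6]=1 -> L2[1][0]=99

Derivation:
vaddr = 392 = 0b110001000
Split: l1_idx=6, l2_idx=0, offset=8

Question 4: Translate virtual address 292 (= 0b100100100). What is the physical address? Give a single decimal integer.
vaddr = 292 = 0b100100100
Split: l1_idx=4, l2_idx=2, offset=4
L1[4] = 2
L2[2][2] = 90
paddr = 90 * 16 + 4 = 1444

Answer: 1444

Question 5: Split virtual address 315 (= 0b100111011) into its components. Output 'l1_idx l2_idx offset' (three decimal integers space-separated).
vaddr = 315 = 0b100111011
  top 3 bits -> l1_idx = 4
  next 2 bits -> l2_idx = 3
  bottom 4 bits -> offset = 11

Answer: 4 3 11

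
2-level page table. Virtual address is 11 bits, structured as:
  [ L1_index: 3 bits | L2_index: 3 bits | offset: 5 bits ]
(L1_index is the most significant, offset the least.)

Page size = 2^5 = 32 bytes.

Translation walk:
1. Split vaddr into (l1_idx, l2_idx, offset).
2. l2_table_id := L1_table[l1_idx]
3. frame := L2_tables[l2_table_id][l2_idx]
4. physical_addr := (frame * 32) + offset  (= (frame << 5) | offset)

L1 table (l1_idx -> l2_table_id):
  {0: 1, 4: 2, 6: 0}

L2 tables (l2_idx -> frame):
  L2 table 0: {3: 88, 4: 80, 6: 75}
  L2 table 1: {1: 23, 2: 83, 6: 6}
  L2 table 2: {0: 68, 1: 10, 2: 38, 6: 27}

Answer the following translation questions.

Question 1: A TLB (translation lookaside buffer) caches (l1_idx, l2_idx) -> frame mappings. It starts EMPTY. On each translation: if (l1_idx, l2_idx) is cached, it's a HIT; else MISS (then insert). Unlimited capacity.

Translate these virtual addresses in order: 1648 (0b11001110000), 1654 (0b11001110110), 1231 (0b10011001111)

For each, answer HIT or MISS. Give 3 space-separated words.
vaddr=1648: (6,3) not in TLB -> MISS, insert
vaddr=1654: (6,3) in TLB -> HIT
vaddr=1231: (4,6) not in TLB -> MISS, insert

Answer: MISS HIT MISS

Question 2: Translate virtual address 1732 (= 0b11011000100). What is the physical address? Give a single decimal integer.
Answer: 2404

Derivation:
vaddr = 1732 = 0b11011000100
Split: l1_idx=6, l2_idx=6, offset=4
L1[6] = 0
L2[0][6] = 75
paddr = 75 * 32 + 4 = 2404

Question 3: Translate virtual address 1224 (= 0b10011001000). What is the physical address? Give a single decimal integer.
vaddr = 1224 = 0b10011001000
Split: l1_idx=4, l2_idx=6, offset=8
L1[4] = 2
L2[2][6] = 27
paddr = 27 * 32 + 8 = 872

Answer: 872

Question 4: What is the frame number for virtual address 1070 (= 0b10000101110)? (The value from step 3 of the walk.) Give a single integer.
Answer: 10

Derivation:
vaddr = 1070: l1_idx=4, l2_idx=1
L1[4] = 2; L2[2][1] = 10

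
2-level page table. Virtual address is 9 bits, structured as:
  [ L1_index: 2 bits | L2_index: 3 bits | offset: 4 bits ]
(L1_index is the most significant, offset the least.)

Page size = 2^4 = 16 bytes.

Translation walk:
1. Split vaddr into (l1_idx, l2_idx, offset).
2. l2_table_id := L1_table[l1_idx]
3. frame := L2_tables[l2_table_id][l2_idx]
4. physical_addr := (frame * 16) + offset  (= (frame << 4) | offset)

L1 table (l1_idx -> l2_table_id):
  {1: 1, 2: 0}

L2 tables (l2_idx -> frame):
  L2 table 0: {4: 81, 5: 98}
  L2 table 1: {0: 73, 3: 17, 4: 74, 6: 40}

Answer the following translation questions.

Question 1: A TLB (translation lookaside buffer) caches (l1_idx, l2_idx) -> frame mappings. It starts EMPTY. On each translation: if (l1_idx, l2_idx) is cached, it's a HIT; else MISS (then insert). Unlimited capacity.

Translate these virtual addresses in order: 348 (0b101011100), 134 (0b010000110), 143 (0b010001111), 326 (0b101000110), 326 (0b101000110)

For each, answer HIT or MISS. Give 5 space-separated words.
vaddr=348: (2,5) not in TLB -> MISS, insert
vaddr=134: (1,0) not in TLB -> MISS, insert
vaddr=143: (1,0) in TLB -> HIT
vaddr=326: (2,4) not in TLB -> MISS, insert
vaddr=326: (2,4) in TLB -> HIT

Answer: MISS MISS HIT MISS HIT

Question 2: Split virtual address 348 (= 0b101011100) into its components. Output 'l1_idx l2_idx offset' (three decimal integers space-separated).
vaddr = 348 = 0b101011100
  top 2 bits -> l1_idx = 2
  next 3 bits -> l2_idx = 5
  bottom 4 bits -> offset = 12

Answer: 2 5 12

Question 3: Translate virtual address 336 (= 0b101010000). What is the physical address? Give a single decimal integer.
Answer: 1568

Derivation:
vaddr = 336 = 0b101010000
Split: l1_idx=2, l2_idx=5, offset=0
L1[2] = 0
L2[0][5] = 98
paddr = 98 * 16 + 0 = 1568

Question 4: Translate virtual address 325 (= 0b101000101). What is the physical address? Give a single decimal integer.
Answer: 1301

Derivation:
vaddr = 325 = 0b101000101
Split: l1_idx=2, l2_idx=4, offset=5
L1[2] = 0
L2[0][4] = 81
paddr = 81 * 16 + 5 = 1301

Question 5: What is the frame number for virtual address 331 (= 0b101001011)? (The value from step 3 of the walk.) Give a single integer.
vaddr = 331: l1_idx=2, l2_idx=4
L1[2] = 0; L2[0][4] = 81

Answer: 81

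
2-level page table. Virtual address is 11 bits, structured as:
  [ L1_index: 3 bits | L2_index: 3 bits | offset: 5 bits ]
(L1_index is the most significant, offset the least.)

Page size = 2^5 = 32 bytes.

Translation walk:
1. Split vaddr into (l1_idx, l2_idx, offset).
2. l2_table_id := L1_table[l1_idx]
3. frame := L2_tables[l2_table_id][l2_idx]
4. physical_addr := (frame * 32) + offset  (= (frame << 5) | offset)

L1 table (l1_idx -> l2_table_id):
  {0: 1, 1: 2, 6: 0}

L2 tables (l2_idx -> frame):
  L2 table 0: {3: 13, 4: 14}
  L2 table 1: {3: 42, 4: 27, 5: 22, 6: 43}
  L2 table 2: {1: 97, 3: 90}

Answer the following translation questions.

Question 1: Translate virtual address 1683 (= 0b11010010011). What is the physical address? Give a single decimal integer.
Answer: 467

Derivation:
vaddr = 1683 = 0b11010010011
Split: l1_idx=6, l2_idx=4, offset=19
L1[6] = 0
L2[0][4] = 14
paddr = 14 * 32 + 19 = 467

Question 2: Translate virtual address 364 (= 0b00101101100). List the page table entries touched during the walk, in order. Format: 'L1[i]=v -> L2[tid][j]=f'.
Answer: L1[1]=2 -> L2[2][3]=90

Derivation:
vaddr = 364 = 0b00101101100
Split: l1_idx=1, l2_idx=3, offset=12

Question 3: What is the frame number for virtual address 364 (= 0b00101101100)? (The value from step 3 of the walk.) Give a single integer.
vaddr = 364: l1_idx=1, l2_idx=3
L1[1] = 2; L2[2][3] = 90

Answer: 90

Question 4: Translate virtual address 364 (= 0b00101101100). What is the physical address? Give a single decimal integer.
Answer: 2892

Derivation:
vaddr = 364 = 0b00101101100
Split: l1_idx=1, l2_idx=3, offset=12
L1[1] = 2
L2[2][3] = 90
paddr = 90 * 32 + 12 = 2892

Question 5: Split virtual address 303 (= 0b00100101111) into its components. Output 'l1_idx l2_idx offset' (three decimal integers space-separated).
vaddr = 303 = 0b00100101111
  top 3 bits -> l1_idx = 1
  next 3 bits -> l2_idx = 1
  bottom 5 bits -> offset = 15

Answer: 1 1 15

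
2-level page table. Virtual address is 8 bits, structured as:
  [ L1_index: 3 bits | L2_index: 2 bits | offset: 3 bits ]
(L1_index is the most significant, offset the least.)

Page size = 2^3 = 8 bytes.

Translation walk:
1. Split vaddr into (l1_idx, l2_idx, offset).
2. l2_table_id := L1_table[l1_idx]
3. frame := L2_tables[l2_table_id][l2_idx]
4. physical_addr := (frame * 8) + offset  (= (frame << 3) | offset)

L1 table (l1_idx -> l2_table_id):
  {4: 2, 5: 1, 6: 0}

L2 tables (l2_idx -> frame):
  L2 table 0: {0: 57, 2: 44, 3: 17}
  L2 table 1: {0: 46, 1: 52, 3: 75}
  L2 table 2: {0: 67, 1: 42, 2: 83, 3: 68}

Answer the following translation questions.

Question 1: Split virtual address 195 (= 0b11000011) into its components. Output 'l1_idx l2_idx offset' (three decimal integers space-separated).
Answer: 6 0 3

Derivation:
vaddr = 195 = 0b11000011
  top 3 bits -> l1_idx = 6
  next 2 bits -> l2_idx = 0
  bottom 3 bits -> offset = 3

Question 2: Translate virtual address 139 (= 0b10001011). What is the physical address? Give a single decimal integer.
vaddr = 139 = 0b10001011
Split: l1_idx=4, l2_idx=1, offset=3
L1[4] = 2
L2[2][1] = 42
paddr = 42 * 8 + 3 = 339

Answer: 339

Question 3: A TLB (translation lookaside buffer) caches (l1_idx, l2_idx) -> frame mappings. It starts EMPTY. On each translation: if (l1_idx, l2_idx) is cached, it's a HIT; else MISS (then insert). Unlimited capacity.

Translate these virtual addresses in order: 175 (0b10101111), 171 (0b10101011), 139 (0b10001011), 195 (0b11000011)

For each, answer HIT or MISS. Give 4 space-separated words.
vaddr=175: (5,1) not in TLB -> MISS, insert
vaddr=171: (5,1) in TLB -> HIT
vaddr=139: (4,1) not in TLB -> MISS, insert
vaddr=195: (6,0) not in TLB -> MISS, insert

Answer: MISS HIT MISS MISS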